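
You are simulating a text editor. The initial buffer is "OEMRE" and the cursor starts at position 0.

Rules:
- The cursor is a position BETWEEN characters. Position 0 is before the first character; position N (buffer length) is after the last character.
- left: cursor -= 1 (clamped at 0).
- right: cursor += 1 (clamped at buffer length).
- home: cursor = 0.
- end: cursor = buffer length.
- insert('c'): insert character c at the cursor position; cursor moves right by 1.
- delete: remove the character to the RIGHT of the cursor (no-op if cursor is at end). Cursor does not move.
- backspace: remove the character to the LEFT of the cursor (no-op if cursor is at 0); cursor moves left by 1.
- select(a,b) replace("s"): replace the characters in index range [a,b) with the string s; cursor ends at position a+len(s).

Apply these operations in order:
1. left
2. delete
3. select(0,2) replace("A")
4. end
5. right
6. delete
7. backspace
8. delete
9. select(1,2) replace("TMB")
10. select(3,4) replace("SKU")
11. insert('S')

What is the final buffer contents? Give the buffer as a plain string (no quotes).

Answer: ATMSKUS

Derivation:
After op 1 (left): buf='OEMRE' cursor=0
After op 2 (delete): buf='EMRE' cursor=0
After op 3 (select(0,2) replace("A")): buf='ARE' cursor=1
After op 4 (end): buf='ARE' cursor=3
After op 5 (right): buf='ARE' cursor=3
After op 6 (delete): buf='ARE' cursor=3
After op 7 (backspace): buf='AR' cursor=2
After op 8 (delete): buf='AR' cursor=2
After op 9 (select(1,2) replace("TMB")): buf='ATMB' cursor=4
After op 10 (select(3,4) replace("SKU")): buf='ATMSKU' cursor=6
After op 11 (insert('S')): buf='ATMSKUS' cursor=7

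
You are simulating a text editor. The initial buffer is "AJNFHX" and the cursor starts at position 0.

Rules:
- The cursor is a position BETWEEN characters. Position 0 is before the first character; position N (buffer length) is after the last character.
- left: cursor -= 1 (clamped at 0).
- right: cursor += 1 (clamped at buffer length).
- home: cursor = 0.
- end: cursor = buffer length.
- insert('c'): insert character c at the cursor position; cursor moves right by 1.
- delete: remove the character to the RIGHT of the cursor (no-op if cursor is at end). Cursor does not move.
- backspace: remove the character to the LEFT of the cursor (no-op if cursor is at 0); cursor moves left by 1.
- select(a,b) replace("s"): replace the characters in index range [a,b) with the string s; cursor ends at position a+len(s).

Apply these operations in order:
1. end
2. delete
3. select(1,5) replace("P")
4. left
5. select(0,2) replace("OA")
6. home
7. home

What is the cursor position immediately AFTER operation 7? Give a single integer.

After op 1 (end): buf='AJNFHX' cursor=6
After op 2 (delete): buf='AJNFHX' cursor=6
After op 3 (select(1,5) replace("P")): buf='APX' cursor=2
After op 4 (left): buf='APX' cursor=1
After op 5 (select(0,2) replace("OA")): buf='OAX' cursor=2
After op 6 (home): buf='OAX' cursor=0
After op 7 (home): buf='OAX' cursor=0

Answer: 0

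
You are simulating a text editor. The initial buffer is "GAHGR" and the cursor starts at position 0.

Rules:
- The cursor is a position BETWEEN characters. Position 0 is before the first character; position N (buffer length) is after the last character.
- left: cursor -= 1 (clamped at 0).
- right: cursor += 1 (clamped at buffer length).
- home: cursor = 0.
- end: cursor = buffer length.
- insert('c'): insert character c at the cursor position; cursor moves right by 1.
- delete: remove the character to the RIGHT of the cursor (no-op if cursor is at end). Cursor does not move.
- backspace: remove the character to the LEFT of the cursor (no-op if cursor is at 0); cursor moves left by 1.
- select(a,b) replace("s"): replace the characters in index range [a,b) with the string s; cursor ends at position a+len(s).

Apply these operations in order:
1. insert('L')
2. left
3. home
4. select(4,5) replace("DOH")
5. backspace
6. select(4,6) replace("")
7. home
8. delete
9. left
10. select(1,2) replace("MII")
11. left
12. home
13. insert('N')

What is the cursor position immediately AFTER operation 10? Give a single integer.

Answer: 4

Derivation:
After op 1 (insert('L')): buf='LGAHGR' cursor=1
After op 2 (left): buf='LGAHGR' cursor=0
After op 3 (home): buf='LGAHGR' cursor=0
After op 4 (select(4,5) replace("DOH")): buf='LGAHDOHR' cursor=7
After op 5 (backspace): buf='LGAHDOR' cursor=6
After op 6 (select(4,6) replace("")): buf='LGAHR' cursor=4
After op 7 (home): buf='LGAHR' cursor=0
After op 8 (delete): buf='GAHR' cursor=0
After op 9 (left): buf='GAHR' cursor=0
After op 10 (select(1,2) replace("MII")): buf='GMIIHR' cursor=4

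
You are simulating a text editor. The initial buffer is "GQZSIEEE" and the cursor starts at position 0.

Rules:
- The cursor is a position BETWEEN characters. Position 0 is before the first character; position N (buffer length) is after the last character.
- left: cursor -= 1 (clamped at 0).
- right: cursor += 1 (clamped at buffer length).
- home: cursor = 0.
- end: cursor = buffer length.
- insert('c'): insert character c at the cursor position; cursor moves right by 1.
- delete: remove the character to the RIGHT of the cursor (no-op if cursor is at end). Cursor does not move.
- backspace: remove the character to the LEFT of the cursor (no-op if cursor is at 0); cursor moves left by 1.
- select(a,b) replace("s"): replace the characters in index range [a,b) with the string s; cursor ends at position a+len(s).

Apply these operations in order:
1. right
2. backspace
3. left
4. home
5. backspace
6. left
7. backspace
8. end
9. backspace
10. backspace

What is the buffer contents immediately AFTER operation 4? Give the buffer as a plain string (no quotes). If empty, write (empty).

After op 1 (right): buf='GQZSIEEE' cursor=1
After op 2 (backspace): buf='QZSIEEE' cursor=0
After op 3 (left): buf='QZSIEEE' cursor=0
After op 4 (home): buf='QZSIEEE' cursor=0

Answer: QZSIEEE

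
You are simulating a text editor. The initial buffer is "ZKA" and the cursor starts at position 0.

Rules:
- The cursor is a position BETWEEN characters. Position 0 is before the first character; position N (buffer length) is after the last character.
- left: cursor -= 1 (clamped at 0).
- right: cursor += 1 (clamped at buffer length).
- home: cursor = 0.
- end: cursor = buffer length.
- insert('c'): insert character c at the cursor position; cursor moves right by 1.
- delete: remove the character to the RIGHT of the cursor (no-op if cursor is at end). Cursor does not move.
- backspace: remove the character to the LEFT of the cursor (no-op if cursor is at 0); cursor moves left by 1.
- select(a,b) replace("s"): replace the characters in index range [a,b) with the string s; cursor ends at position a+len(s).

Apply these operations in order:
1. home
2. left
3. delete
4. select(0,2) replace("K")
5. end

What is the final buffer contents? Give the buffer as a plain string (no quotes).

After op 1 (home): buf='ZKA' cursor=0
After op 2 (left): buf='ZKA' cursor=0
After op 3 (delete): buf='KA' cursor=0
After op 4 (select(0,2) replace("K")): buf='K' cursor=1
After op 5 (end): buf='K' cursor=1

Answer: K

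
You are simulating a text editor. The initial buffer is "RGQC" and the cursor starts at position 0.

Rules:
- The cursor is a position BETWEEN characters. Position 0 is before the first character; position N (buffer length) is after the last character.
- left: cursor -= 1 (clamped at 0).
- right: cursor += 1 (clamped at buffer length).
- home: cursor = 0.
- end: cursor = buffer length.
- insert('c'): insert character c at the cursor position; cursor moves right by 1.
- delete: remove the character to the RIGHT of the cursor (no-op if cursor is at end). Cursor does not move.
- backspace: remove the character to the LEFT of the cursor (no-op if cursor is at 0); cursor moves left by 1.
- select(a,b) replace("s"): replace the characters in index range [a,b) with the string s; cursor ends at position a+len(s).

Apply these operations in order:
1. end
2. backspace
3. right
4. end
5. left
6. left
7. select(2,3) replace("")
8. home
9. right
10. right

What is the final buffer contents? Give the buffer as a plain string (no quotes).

After op 1 (end): buf='RGQC' cursor=4
After op 2 (backspace): buf='RGQ' cursor=3
After op 3 (right): buf='RGQ' cursor=3
After op 4 (end): buf='RGQ' cursor=3
After op 5 (left): buf='RGQ' cursor=2
After op 6 (left): buf='RGQ' cursor=1
After op 7 (select(2,3) replace("")): buf='RG' cursor=2
After op 8 (home): buf='RG' cursor=0
After op 9 (right): buf='RG' cursor=1
After op 10 (right): buf='RG' cursor=2

Answer: RG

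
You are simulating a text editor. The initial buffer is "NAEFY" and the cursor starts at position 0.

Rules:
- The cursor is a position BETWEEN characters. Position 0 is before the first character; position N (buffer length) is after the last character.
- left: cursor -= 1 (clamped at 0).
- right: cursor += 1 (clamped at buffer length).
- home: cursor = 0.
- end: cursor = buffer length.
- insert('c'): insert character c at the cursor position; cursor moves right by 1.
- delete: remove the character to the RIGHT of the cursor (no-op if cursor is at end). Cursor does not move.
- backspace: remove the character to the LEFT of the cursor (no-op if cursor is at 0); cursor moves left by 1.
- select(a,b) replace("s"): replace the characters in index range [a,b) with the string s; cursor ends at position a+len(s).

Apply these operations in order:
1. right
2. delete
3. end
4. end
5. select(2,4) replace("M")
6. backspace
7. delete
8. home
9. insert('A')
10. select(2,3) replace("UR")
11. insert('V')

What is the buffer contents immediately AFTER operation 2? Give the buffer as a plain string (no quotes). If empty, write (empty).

Answer: NEFY

Derivation:
After op 1 (right): buf='NAEFY' cursor=1
After op 2 (delete): buf='NEFY' cursor=1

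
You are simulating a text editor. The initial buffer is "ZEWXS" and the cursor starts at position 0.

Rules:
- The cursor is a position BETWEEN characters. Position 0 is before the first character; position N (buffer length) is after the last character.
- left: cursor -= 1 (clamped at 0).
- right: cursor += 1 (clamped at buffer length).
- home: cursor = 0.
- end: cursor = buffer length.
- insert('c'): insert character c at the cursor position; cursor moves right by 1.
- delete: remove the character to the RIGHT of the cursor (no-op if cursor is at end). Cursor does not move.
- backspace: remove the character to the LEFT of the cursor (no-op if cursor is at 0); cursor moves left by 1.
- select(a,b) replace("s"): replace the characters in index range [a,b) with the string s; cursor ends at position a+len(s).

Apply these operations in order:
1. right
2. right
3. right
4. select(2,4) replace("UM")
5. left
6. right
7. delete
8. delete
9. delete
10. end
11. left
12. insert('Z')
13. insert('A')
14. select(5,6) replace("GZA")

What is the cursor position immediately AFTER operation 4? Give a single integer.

After op 1 (right): buf='ZEWXS' cursor=1
After op 2 (right): buf='ZEWXS' cursor=2
After op 3 (right): buf='ZEWXS' cursor=3
After op 4 (select(2,4) replace("UM")): buf='ZEUMS' cursor=4

Answer: 4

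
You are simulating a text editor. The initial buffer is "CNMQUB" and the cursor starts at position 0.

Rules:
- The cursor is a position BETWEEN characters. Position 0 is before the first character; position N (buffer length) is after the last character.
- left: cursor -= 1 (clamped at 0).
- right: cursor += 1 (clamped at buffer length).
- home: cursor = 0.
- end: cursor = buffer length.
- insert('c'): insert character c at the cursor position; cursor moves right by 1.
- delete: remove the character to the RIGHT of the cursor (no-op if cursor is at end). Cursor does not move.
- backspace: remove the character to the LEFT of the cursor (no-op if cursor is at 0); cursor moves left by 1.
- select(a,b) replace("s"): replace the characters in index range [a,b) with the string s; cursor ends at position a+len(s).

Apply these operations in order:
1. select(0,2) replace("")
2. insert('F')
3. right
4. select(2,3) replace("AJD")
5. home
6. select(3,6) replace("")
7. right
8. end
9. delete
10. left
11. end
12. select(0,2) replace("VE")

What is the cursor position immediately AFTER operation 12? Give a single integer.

After op 1 (select(0,2) replace("")): buf='MQUB' cursor=0
After op 2 (insert('F')): buf='FMQUB' cursor=1
After op 3 (right): buf='FMQUB' cursor=2
After op 4 (select(2,3) replace("AJD")): buf='FMAJDUB' cursor=5
After op 5 (home): buf='FMAJDUB' cursor=0
After op 6 (select(3,6) replace("")): buf='FMAB' cursor=3
After op 7 (right): buf='FMAB' cursor=4
After op 8 (end): buf='FMAB' cursor=4
After op 9 (delete): buf='FMAB' cursor=4
After op 10 (left): buf='FMAB' cursor=3
After op 11 (end): buf='FMAB' cursor=4
After op 12 (select(0,2) replace("VE")): buf='VEAB' cursor=2

Answer: 2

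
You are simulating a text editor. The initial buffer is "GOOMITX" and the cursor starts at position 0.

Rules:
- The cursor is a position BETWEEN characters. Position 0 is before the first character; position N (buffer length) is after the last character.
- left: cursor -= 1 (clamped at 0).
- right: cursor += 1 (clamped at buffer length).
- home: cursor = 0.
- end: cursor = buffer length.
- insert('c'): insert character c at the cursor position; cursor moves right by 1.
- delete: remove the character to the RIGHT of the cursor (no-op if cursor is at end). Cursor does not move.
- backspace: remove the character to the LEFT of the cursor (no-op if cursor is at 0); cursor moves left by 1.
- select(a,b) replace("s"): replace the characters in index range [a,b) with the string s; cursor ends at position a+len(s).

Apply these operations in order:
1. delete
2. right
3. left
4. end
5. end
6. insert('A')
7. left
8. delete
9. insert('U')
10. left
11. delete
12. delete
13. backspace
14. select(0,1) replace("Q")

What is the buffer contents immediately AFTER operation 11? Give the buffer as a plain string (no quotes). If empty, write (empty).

Answer: OOMITX

Derivation:
After op 1 (delete): buf='OOMITX' cursor=0
After op 2 (right): buf='OOMITX' cursor=1
After op 3 (left): buf='OOMITX' cursor=0
After op 4 (end): buf='OOMITX' cursor=6
After op 5 (end): buf='OOMITX' cursor=6
After op 6 (insert('A')): buf='OOMITXA' cursor=7
After op 7 (left): buf='OOMITXA' cursor=6
After op 8 (delete): buf='OOMITX' cursor=6
After op 9 (insert('U')): buf='OOMITXU' cursor=7
After op 10 (left): buf='OOMITXU' cursor=6
After op 11 (delete): buf='OOMITX' cursor=6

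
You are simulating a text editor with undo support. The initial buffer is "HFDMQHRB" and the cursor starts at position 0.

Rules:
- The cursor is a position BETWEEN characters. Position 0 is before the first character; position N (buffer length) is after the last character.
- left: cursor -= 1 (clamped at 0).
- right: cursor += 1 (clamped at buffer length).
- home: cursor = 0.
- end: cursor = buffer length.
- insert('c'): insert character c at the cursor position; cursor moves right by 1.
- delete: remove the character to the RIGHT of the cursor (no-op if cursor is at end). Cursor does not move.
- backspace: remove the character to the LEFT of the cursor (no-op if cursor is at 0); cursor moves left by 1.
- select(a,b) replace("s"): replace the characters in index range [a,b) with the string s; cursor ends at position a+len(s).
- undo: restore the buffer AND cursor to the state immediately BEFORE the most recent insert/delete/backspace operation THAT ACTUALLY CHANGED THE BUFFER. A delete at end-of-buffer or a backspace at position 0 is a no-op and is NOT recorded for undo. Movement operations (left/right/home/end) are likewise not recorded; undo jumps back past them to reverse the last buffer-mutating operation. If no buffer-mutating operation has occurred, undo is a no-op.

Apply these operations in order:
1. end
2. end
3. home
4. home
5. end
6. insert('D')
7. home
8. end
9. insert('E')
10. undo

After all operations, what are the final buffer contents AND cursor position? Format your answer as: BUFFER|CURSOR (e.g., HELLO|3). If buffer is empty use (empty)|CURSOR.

Answer: HFDMQHRBD|9

Derivation:
After op 1 (end): buf='HFDMQHRB' cursor=8
After op 2 (end): buf='HFDMQHRB' cursor=8
After op 3 (home): buf='HFDMQHRB' cursor=0
After op 4 (home): buf='HFDMQHRB' cursor=0
After op 5 (end): buf='HFDMQHRB' cursor=8
After op 6 (insert('D')): buf='HFDMQHRBD' cursor=9
After op 7 (home): buf='HFDMQHRBD' cursor=0
After op 8 (end): buf='HFDMQHRBD' cursor=9
After op 9 (insert('E')): buf='HFDMQHRBDE' cursor=10
After op 10 (undo): buf='HFDMQHRBD' cursor=9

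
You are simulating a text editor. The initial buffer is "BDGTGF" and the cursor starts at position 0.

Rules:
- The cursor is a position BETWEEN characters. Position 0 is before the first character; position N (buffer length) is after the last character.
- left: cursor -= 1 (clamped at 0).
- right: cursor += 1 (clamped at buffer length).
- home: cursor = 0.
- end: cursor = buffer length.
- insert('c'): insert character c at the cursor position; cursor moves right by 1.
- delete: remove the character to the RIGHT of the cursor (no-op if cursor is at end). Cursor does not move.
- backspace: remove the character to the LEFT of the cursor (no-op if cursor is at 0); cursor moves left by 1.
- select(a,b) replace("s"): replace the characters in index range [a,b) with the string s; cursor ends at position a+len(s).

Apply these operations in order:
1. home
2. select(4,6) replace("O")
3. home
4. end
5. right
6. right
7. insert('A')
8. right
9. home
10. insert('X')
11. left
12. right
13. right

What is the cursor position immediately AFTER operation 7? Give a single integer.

After op 1 (home): buf='BDGTGF' cursor=0
After op 2 (select(4,6) replace("O")): buf='BDGTO' cursor=5
After op 3 (home): buf='BDGTO' cursor=0
After op 4 (end): buf='BDGTO' cursor=5
After op 5 (right): buf='BDGTO' cursor=5
After op 6 (right): buf='BDGTO' cursor=5
After op 7 (insert('A')): buf='BDGTOA' cursor=6

Answer: 6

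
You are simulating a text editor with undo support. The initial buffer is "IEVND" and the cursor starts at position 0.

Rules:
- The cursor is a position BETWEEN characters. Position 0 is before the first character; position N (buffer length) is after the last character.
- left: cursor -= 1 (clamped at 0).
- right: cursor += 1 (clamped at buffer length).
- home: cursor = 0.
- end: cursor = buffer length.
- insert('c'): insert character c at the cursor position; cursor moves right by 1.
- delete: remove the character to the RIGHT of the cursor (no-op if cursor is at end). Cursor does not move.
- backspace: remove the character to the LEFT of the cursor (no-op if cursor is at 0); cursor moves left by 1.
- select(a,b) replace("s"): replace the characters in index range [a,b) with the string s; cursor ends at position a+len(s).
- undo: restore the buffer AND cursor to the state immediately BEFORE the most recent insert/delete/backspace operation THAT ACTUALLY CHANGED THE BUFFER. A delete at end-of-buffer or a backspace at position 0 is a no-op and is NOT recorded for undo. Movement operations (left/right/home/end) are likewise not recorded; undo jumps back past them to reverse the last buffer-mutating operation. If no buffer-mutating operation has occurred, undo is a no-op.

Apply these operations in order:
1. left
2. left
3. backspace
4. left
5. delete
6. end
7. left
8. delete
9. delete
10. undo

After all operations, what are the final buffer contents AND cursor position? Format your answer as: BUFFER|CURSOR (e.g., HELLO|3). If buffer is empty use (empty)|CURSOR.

After op 1 (left): buf='IEVND' cursor=0
After op 2 (left): buf='IEVND' cursor=0
After op 3 (backspace): buf='IEVND' cursor=0
After op 4 (left): buf='IEVND' cursor=0
After op 5 (delete): buf='EVND' cursor=0
After op 6 (end): buf='EVND' cursor=4
After op 7 (left): buf='EVND' cursor=3
After op 8 (delete): buf='EVN' cursor=3
After op 9 (delete): buf='EVN' cursor=3
After op 10 (undo): buf='EVND' cursor=3

Answer: EVND|3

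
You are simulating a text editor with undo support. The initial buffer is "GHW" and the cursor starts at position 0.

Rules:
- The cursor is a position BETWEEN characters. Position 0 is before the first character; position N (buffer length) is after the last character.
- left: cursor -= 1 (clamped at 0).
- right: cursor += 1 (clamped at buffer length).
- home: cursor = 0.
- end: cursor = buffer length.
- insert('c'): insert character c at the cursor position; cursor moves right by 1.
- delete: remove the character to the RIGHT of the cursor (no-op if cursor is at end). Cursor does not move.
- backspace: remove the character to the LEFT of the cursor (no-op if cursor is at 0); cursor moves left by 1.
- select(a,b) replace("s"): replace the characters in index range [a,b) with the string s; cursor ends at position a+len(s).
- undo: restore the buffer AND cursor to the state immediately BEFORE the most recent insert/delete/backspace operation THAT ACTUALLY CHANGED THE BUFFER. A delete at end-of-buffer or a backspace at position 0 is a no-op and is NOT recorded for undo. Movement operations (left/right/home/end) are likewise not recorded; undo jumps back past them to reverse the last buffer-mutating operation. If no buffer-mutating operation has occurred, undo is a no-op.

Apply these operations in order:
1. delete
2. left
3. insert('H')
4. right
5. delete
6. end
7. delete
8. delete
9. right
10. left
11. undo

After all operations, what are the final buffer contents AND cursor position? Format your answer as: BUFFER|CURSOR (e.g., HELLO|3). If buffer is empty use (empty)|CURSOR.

Answer: HHW|2

Derivation:
After op 1 (delete): buf='HW' cursor=0
After op 2 (left): buf='HW' cursor=0
After op 3 (insert('H')): buf='HHW' cursor=1
After op 4 (right): buf='HHW' cursor=2
After op 5 (delete): buf='HH' cursor=2
After op 6 (end): buf='HH' cursor=2
After op 7 (delete): buf='HH' cursor=2
After op 8 (delete): buf='HH' cursor=2
After op 9 (right): buf='HH' cursor=2
After op 10 (left): buf='HH' cursor=1
After op 11 (undo): buf='HHW' cursor=2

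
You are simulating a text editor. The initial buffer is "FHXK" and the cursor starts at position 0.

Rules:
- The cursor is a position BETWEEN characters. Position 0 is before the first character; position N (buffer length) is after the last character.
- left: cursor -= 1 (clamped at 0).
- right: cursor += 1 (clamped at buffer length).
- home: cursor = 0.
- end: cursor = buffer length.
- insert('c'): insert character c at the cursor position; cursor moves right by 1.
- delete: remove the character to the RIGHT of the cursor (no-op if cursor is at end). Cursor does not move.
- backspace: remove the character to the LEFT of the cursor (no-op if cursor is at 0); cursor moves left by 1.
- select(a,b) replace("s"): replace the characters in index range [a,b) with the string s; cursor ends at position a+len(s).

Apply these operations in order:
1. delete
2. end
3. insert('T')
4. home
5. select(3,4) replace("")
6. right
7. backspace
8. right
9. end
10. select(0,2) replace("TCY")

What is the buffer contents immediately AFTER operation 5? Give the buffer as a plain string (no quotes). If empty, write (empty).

Answer: HXK

Derivation:
After op 1 (delete): buf='HXK' cursor=0
After op 2 (end): buf='HXK' cursor=3
After op 3 (insert('T')): buf='HXKT' cursor=4
After op 4 (home): buf='HXKT' cursor=0
After op 5 (select(3,4) replace("")): buf='HXK' cursor=3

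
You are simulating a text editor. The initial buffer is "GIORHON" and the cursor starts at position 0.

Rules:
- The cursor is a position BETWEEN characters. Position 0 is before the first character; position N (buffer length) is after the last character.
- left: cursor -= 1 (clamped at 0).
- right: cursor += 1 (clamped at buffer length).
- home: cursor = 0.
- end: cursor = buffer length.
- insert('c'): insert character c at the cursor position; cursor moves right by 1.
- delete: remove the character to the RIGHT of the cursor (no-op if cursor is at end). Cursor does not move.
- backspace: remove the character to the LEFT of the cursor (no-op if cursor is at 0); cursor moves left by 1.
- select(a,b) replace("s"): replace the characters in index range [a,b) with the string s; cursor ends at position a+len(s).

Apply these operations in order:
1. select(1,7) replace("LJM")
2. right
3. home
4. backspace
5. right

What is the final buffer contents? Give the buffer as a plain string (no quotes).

Answer: GLJM

Derivation:
After op 1 (select(1,7) replace("LJM")): buf='GLJM' cursor=4
After op 2 (right): buf='GLJM' cursor=4
After op 3 (home): buf='GLJM' cursor=0
After op 4 (backspace): buf='GLJM' cursor=0
After op 5 (right): buf='GLJM' cursor=1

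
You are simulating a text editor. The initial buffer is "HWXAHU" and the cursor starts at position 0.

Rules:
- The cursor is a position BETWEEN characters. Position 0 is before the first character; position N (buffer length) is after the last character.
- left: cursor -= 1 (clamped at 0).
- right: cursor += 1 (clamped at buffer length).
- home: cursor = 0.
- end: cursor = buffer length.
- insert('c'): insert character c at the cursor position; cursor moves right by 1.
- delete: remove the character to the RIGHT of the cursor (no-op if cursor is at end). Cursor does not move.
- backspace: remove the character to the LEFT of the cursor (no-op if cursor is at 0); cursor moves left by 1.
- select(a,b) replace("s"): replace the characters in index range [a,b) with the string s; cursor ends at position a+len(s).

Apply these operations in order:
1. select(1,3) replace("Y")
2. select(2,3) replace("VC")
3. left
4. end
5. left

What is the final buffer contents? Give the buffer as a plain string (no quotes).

Answer: HYVCHU

Derivation:
After op 1 (select(1,3) replace("Y")): buf='HYAHU' cursor=2
After op 2 (select(2,3) replace("VC")): buf='HYVCHU' cursor=4
After op 3 (left): buf='HYVCHU' cursor=3
After op 4 (end): buf='HYVCHU' cursor=6
After op 5 (left): buf='HYVCHU' cursor=5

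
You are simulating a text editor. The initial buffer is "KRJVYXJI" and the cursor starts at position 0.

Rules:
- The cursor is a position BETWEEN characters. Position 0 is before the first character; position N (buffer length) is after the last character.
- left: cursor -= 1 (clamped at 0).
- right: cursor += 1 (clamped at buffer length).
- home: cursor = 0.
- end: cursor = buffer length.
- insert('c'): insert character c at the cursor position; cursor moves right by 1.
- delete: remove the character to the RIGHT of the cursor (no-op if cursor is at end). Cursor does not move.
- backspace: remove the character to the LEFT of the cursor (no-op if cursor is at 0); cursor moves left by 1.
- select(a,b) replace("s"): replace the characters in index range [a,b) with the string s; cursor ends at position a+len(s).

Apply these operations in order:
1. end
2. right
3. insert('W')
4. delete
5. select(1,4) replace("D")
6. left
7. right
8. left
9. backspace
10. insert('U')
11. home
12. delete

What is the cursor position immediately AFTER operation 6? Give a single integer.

Answer: 1

Derivation:
After op 1 (end): buf='KRJVYXJI' cursor=8
After op 2 (right): buf='KRJVYXJI' cursor=8
After op 3 (insert('W')): buf='KRJVYXJIW' cursor=9
After op 4 (delete): buf='KRJVYXJIW' cursor=9
After op 5 (select(1,4) replace("D")): buf='KDYXJIW' cursor=2
After op 6 (left): buf='KDYXJIW' cursor=1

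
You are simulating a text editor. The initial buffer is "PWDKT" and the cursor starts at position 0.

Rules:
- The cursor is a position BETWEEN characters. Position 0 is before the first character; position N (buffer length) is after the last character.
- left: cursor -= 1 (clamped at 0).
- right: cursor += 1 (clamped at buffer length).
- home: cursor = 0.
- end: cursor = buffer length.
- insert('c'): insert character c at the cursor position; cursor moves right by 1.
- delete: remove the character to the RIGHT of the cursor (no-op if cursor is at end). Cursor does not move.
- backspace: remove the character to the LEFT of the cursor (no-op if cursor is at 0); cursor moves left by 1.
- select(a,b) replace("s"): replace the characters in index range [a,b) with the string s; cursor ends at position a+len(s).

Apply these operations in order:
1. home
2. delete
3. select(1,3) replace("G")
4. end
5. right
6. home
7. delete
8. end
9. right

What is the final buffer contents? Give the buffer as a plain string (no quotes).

After op 1 (home): buf='PWDKT' cursor=0
After op 2 (delete): buf='WDKT' cursor=0
After op 3 (select(1,3) replace("G")): buf='WGT' cursor=2
After op 4 (end): buf='WGT' cursor=3
After op 5 (right): buf='WGT' cursor=3
After op 6 (home): buf='WGT' cursor=0
After op 7 (delete): buf='GT' cursor=0
After op 8 (end): buf='GT' cursor=2
After op 9 (right): buf='GT' cursor=2

Answer: GT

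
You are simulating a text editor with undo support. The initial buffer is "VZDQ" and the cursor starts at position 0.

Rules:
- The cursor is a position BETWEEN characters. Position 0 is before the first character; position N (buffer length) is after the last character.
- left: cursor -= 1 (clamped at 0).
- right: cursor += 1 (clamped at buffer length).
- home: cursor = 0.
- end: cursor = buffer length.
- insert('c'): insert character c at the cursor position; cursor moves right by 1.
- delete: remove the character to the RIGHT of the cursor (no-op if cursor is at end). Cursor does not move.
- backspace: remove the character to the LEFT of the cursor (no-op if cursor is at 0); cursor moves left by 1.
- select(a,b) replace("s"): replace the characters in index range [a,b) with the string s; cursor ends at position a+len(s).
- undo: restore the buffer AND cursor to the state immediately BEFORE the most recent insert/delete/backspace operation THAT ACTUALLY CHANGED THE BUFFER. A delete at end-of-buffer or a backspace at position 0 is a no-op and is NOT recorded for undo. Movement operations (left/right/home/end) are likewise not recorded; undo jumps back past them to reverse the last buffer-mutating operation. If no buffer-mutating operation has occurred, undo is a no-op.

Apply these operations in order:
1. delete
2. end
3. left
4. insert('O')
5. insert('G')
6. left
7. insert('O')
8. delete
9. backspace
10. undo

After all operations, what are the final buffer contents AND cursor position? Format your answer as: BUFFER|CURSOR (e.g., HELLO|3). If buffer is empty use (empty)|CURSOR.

After op 1 (delete): buf='ZDQ' cursor=0
After op 2 (end): buf='ZDQ' cursor=3
After op 3 (left): buf='ZDQ' cursor=2
After op 4 (insert('O')): buf='ZDOQ' cursor=3
After op 5 (insert('G')): buf='ZDOGQ' cursor=4
After op 6 (left): buf='ZDOGQ' cursor=3
After op 7 (insert('O')): buf='ZDOOGQ' cursor=4
After op 8 (delete): buf='ZDOOQ' cursor=4
After op 9 (backspace): buf='ZDOQ' cursor=3
After op 10 (undo): buf='ZDOOQ' cursor=4

Answer: ZDOOQ|4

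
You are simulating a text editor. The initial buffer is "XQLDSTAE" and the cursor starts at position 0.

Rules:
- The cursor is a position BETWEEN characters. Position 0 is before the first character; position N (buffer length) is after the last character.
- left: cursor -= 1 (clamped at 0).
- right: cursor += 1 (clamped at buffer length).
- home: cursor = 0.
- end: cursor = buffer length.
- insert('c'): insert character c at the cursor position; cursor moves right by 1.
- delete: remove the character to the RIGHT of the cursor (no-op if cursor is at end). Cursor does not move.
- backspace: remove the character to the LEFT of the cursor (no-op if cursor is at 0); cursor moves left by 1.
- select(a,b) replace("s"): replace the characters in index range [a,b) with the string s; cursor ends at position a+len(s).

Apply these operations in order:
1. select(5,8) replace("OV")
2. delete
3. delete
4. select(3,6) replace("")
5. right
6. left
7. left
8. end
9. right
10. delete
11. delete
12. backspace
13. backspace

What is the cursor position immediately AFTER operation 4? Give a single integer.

Answer: 3

Derivation:
After op 1 (select(5,8) replace("OV")): buf='XQLDSOV' cursor=7
After op 2 (delete): buf='XQLDSOV' cursor=7
After op 3 (delete): buf='XQLDSOV' cursor=7
After op 4 (select(3,6) replace("")): buf='XQLV' cursor=3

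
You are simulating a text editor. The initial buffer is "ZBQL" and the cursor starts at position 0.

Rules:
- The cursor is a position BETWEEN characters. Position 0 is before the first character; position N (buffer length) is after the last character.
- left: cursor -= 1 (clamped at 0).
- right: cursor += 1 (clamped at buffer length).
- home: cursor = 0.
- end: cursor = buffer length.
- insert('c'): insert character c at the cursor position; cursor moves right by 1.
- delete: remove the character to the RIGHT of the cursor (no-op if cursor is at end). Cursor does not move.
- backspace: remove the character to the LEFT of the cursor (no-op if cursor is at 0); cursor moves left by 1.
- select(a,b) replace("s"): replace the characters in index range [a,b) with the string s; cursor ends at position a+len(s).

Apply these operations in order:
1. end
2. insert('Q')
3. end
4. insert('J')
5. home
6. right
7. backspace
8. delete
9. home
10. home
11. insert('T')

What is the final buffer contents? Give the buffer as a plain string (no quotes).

After op 1 (end): buf='ZBQL' cursor=4
After op 2 (insert('Q')): buf='ZBQLQ' cursor=5
After op 3 (end): buf='ZBQLQ' cursor=5
After op 4 (insert('J')): buf='ZBQLQJ' cursor=6
After op 5 (home): buf='ZBQLQJ' cursor=0
After op 6 (right): buf='ZBQLQJ' cursor=1
After op 7 (backspace): buf='BQLQJ' cursor=0
After op 8 (delete): buf='QLQJ' cursor=0
After op 9 (home): buf='QLQJ' cursor=0
After op 10 (home): buf='QLQJ' cursor=0
After op 11 (insert('T')): buf='TQLQJ' cursor=1

Answer: TQLQJ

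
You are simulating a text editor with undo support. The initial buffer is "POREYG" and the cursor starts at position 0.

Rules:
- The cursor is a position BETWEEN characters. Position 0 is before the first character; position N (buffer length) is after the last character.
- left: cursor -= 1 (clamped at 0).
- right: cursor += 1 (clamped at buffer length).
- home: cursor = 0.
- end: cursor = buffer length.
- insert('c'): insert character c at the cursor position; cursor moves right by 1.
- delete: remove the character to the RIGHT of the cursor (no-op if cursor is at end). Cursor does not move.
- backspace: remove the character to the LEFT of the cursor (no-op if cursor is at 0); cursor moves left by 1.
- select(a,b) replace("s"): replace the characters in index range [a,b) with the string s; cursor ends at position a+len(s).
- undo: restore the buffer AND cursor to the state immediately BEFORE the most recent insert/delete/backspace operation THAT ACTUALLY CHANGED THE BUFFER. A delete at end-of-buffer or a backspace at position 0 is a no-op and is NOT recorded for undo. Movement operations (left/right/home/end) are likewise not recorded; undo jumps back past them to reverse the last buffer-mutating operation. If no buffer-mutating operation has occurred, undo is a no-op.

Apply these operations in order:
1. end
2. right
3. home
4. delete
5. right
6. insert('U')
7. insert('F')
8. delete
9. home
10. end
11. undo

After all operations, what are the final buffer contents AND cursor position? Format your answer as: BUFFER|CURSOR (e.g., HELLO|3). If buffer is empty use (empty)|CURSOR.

After op 1 (end): buf='POREYG' cursor=6
After op 2 (right): buf='POREYG' cursor=6
After op 3 (home): buf='POREYG' cursor=0
After op 4 (delete): buf='OREYG' cursor=0
After op 5 (right): buf='OREYG' cursor=1
After op 6 (insert('U')): buf='OUREYG' cursor=2
After op 7 (insert('F')): buf='OUFREYG' cursor=3
After op 8 (delete): buf='OUFEYG' cursor=3
After op 9 (home): buf='OUFEYG' cursor=0
After op 10 (end): buf='OUFEYG' cursor=6
After op 11 (undo): buf='OUFREYG' cursor=3

Answer: OUFREYG|3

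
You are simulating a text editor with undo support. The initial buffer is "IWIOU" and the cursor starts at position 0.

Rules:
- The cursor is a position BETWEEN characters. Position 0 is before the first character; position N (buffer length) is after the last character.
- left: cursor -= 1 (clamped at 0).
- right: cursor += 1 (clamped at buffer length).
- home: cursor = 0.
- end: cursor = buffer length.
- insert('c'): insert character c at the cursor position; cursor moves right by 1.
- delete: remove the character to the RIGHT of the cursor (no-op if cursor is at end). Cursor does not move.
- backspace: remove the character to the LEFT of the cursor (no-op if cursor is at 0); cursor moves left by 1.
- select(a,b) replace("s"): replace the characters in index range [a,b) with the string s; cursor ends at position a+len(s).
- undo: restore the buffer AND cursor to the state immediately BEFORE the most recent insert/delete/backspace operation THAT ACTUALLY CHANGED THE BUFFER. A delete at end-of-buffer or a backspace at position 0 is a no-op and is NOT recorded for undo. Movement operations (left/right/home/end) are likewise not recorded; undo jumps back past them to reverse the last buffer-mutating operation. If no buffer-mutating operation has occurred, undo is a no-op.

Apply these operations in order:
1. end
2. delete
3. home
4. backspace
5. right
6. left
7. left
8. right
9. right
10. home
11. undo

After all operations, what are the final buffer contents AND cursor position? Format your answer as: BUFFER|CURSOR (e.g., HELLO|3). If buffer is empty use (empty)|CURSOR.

Answer: IWIOU|0

Derivation:
After op 1 (end): buf='IWIOU' cursor=5
After op 2 (delete): buf='IWIOU' cursor=5
After op 3 (home): buf='IWIOU' cursor=0
After op 4 (backspace): buf='IWIOU' cursor=0
After op 5 (right): buf='IWIOU' cursor=1
After op 6 (left): buf='IWIOU' cursor=0
After op 7 (left): buf='IWIOU' cursor=0
After op 8 (right): buf='IWIOU' cursor=1
After op 9 (right): buf='IWIOU' cursor=2
After op 10 (home): buf='IWIOU' cursor=0
After op 11 (undo): buf='IWIOU' cursor=0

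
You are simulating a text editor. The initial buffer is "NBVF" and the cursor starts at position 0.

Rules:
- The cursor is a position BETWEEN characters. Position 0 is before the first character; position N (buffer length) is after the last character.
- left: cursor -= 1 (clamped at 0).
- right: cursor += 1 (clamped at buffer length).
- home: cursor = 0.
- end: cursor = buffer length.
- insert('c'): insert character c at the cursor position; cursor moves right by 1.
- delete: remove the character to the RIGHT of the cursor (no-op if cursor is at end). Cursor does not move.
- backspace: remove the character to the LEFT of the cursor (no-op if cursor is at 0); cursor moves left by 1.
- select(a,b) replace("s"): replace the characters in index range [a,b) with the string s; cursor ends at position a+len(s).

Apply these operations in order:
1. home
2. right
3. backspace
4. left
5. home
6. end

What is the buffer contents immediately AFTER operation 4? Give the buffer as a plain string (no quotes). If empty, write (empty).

After op 1 (home): buf='NBVF' cursor=0
After op 2 (right): buf='NBVF' cursor=1
After op 3 (backspace): buf='BVF' cursor=0
After op 4 (left): buf='BVF' cursor=0

Answer: BVF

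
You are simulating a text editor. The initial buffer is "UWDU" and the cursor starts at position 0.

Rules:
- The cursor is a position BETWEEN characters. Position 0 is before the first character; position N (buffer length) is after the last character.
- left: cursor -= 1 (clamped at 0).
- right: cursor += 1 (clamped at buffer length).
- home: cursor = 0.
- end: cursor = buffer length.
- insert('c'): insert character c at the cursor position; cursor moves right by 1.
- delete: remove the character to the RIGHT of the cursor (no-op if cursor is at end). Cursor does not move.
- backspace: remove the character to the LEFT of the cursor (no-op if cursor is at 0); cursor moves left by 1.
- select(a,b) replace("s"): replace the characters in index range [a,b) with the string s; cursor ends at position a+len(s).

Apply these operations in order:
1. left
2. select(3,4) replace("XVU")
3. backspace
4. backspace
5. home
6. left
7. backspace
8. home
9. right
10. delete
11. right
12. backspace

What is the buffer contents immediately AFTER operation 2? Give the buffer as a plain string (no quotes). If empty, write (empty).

Answer: UWDXVU

Derivation:
After op 1 (left): buf='UWDU' cursor=0
After op 2 (select(3,4) replace("XVU")): buf='UWDXVU' cursor=6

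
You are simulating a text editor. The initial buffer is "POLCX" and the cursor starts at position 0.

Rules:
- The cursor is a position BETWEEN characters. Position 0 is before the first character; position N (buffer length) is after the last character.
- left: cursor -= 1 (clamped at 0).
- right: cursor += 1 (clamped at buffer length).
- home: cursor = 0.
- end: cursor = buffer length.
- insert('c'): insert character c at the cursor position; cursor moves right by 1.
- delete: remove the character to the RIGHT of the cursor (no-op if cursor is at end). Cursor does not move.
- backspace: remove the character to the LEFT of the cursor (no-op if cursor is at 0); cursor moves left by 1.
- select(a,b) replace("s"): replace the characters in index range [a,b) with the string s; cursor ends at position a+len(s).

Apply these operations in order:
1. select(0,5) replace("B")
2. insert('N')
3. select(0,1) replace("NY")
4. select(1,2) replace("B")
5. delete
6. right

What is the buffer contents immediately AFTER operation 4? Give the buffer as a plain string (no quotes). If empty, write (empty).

After op 1 (select(0,5) replace("B")): buf='B' cursor=1
After op 2 (insert('N')): buf='BN' cursor=2
After op 3 (select(0,1) replace("NY")): buf='NYN' cursor=2
After op 4 (select(1,2) replace("B")): buf='NBN' cursor=2

Answer: NBN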